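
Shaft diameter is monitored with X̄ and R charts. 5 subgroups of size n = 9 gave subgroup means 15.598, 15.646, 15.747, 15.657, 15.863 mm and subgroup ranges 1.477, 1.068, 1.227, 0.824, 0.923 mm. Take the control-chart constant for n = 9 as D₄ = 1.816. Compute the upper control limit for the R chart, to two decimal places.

R̄ = (1.477 + 1.068 + 1.227 + 0.824 + 0.923) / 5 = 5.5190 / 5 = 1.1038
UCL_R = D₄·R̄ = 1.816 × 1.1038 = 2.0045

2.00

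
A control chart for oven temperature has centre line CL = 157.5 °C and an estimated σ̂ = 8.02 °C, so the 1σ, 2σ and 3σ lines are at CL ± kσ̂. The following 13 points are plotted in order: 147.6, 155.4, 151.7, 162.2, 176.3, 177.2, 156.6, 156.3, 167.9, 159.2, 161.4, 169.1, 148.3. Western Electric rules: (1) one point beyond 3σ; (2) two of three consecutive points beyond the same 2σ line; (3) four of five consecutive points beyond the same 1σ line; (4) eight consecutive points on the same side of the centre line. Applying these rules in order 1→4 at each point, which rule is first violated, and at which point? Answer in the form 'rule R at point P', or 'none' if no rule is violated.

Zone of each point (C = within 1σ̂, B = 1σ̂–2σ̂, A = 2σ̂–3σ̂, * = beyond 3σ̂; sign = side of CL): 1:-B, 2:-C, 3:-C, 4:+C, 5:+A, 6:+A, 7:-C, 8:-C, 9:+B, 10:+C, 11:+C, 12:+B, 13:-B
Rule 2 (two of three consecutive points beyond the same 2σ limit) is satisfied at point 6.

rule 2 at point 6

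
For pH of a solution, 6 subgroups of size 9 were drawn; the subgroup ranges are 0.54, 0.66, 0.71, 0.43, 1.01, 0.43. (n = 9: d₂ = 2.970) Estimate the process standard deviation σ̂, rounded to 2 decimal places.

0.21

R̄ = (0.54 + 0.66 + 0.71 + 0.43 + 1.01 + 0.43) / 6 = 0.6300
σ̂ = R̄ / d₂ = 0.6300 / 2.970 = 0.2121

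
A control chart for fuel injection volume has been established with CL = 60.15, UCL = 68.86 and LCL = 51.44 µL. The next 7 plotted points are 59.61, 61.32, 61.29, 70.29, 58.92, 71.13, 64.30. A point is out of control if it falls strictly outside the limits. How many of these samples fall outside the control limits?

Compare each point to [51.44, 68.86]: sample 4 = 70.29 > UCL; sample 6 = 71.13 > UCL.

2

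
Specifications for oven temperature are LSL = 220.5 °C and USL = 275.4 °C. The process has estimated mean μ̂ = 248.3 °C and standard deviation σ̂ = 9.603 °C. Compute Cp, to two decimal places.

0.95

Cp = (USL − LSL) / (6σ̂) = (275.4 − 220.5) / (6 × 9.603) = 54.9000 / 57.6180 = 0.9528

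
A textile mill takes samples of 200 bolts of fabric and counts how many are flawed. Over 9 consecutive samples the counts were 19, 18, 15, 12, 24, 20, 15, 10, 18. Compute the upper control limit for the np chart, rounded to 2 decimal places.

p̄ = Σdᵢ / (k·n) = 151 / (9 × 200) = 0.08389
UCL = np̄ + 3·√(np̄(1−p̄)) = 16.7778 + 3 × √(16.7778×0.91611) = 16.7778 + 3 × 3.9205 = 28.5393

28.54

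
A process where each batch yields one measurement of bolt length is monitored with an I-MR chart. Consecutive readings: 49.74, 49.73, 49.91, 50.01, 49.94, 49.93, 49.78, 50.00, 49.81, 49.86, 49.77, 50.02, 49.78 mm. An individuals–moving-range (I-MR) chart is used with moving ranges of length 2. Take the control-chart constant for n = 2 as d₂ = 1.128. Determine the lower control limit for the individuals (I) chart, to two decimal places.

49.52

X̄ = (49.74 + 49.73 + 49.91 + 50.01 + 49.94 + 49.93 + 49.78 + 50.00 + 49.81 + 49.86 + 49.77 + 50.02 + 49.78) / 13 = 49.8677
Moving ranges: 0.01, 0.18, 0.10, 0.07, 0.01, 0.15, 0.22, 0.19, 0.05, 0.09, 0.25, 0.24; M̄R̄ = 1.5600 / 12 = 0.1300
LCL = X̄ − 3·M̄R̄/d₂ = 49.8677 − 3 × 0.1300 / 1.128 = 49.5219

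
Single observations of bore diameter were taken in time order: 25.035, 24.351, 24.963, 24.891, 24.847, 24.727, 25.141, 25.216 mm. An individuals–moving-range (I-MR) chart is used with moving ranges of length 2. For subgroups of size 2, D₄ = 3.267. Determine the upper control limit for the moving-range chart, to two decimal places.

0.94

Moving ranges: 0.684, 0.612, 0.072, 0.044, 0.120, 0.414, 0.075; M̄R̄ = 2.0210 / 7 = 0.2887
UCL_MR = D₄·M̄R̄ = 3.267 × 0.2887 = 0.9432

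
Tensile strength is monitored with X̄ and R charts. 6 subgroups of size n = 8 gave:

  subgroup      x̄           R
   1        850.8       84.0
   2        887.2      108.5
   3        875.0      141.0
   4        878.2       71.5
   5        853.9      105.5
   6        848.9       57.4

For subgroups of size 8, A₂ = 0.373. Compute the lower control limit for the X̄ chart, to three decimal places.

X̄̄ = (850.8 + 887.2 + 875.0 + 878.2 + 853.9 + 848.9) / 6 = 5194.0000 / 6 = 865.6667
R̄ = (84.0 + 108.5 + 141.0 + 71.5 + 105.5 + 57.4) / 6 = 567.9000 / 6 = 94.6500
LCL = X̄̄ − A₂·R̄ = 865.6667 − 0.373 × 94.6500 = 830.3622

830.362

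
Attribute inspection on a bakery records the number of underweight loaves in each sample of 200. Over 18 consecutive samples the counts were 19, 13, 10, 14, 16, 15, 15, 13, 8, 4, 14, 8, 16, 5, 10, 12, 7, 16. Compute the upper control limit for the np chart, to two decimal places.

p̄ = Σdᵢ / (k·n) = 215 / (18 × 200) = 0.05972
UCL = np̄ + 3·√(np̄(1−p̄)) = 11.9444 + 3 × √(11.9444×0.94028) = 11.9444 + 3 × 3.3513 = 21.9983

22.00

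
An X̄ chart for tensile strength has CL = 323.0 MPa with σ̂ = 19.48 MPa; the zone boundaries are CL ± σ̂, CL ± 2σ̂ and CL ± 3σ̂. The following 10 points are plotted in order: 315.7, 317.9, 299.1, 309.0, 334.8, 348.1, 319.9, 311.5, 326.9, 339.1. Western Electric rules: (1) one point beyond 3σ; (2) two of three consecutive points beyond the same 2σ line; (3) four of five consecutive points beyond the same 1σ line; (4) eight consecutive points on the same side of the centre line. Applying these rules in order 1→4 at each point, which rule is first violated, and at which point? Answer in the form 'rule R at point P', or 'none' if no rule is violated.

Zone of each point (C = within 1σ̂, B = 1σ̂–2σ̂, A = 2σ̂–3σ̂, * = beyond 3σ̂; sign = side of CL): 1:-C, 2:-C, 3:-B, 4:-C, 5:+C, 6:+B, 7:-C, 8:-C, 9:+C, 10:+C
No rule fires across all 10 points.

none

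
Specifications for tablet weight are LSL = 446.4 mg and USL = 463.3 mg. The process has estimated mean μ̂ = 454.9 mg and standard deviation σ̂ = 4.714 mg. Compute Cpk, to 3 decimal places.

Cpu = (USL − μ̂) / (3σ̂) = (463.3 − 454.9) / (3 × 4.714) = 0.5940; Cpl = (μ̂ − LSL) / (3σ̂) = (454.9 − 446.4) / (3 × 4.714) = 0.6010; Cpk = min(Cpu, Cpl) = 0.5940

0.594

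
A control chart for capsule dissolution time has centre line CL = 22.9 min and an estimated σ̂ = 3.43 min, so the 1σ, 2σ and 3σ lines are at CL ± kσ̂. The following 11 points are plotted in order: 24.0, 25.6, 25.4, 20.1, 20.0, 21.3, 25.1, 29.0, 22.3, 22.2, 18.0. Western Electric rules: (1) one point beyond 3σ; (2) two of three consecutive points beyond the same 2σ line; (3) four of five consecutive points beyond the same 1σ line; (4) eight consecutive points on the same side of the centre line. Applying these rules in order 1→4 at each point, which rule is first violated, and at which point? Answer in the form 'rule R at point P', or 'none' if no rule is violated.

none

Zone of each point (C = within 1σ̂, B = 1σ̂–2σ̂, A = 2σ̂–3σ̂, * = beyond 3σ̂; sign = side of CL): 1:+C, 2:+C, 3:+C, 4:-C, 5:-C, 6:-C, 7:+C, 8:+B, 9:-C, 10:-C, 11:-B
No rule fires across all 11 points.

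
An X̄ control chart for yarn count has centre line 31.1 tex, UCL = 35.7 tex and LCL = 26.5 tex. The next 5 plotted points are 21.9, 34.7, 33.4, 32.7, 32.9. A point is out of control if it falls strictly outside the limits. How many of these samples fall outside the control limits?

Compare each point to [26.5, 35.7]: sample 1 = 21.9 < LCL.

1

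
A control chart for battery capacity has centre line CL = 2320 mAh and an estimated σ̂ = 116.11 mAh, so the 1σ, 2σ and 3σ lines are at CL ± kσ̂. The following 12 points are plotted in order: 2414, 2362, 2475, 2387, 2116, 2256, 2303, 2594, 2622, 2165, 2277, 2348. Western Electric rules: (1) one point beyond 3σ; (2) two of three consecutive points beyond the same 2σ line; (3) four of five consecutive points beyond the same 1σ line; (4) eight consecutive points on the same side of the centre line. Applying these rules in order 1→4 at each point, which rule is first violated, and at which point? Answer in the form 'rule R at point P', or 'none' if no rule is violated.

rule 2 at point 9

Zone of each point (C = within 1σ̂, B = 1σ̂–2σ̂, A = 2σ̂–3σ̂, * = beyond 3σ̂; sign = side of CL): 1:+C, 2:+C, 3:+B, 4:+C, 5:-B, 6:-C, 7:-C, 8:+A, 9:+A, 10:-B, 11:-C, 12:+C
Rule 2 (two of three consecutive points beyond the same 2σ limit) is satisfied at point 9.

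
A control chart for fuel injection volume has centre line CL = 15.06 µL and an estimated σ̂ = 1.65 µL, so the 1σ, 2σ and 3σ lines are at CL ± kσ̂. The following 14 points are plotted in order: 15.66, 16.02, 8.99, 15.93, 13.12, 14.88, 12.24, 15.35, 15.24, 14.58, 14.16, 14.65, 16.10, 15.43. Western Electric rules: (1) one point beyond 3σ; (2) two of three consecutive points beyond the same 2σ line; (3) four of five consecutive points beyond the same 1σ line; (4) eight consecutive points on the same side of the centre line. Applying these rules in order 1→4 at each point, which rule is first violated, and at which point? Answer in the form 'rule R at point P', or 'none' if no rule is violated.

rule 1 at point 3

Zone of each point (C = within 1σ̂, B = 1σ̂–2σ̂, A = 2σ̂–3σ̂, * = beyond 3σ̂; sign = side of CL): 1:+C, 2:+C, 3:-*, 4:+C, 5:-B, 6:-C, 7:-B, 8:+C, 9:+C, 10:-C, 11:-C, 12:-C, 13:+C, 14:+C
Rule 1 (one point beyond the 3σ limits) is satisfied at point 3.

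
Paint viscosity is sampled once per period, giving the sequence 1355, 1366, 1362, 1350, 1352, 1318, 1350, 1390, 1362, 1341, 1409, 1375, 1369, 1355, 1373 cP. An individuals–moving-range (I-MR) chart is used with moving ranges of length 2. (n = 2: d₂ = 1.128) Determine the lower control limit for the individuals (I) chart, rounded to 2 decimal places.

1300.25

X̄ = (1355 + 1366 + 1362 + 1350 + 1352 + 1318 + 1350 + 1390 + 1362 + 1341 + 1409 + 1375 + 1369 + 1355 + 1373) / 15 = 1361.8000
Moving ranges: 11, 4, 12, 2, 34, 32, 40, 28, 21, 68, 34, 6, 14, 18; M̄R̄ = 324.0000 / 14 = 23.1429
LCL = X̄ − 3·M̄R̄/d₂ = 1361.8000 − 3 × 23.1429 / 1.128 = 1300.2498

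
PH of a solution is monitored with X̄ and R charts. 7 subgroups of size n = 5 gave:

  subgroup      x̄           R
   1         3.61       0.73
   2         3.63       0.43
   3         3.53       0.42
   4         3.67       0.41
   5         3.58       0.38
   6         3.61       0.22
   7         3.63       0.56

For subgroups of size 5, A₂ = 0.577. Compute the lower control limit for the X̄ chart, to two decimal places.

3.35

X̄̄ = (3.61 + 3.63 + 3.53 + 3.67 + 3.58 + 3.61 + 3.63) / 7 = 25.2600 / 7 = 3.6086
R̄ = (0.73 + 0.43 + 0.42 + 0.41 + 0.38 + 0.22 + 0.56) / 7 = 3.1500 / 7 = 0.4500
LCL = X̄̄ − A₂·R̄ = 3.6086 − 0.577 × 0.4500 = 3.3489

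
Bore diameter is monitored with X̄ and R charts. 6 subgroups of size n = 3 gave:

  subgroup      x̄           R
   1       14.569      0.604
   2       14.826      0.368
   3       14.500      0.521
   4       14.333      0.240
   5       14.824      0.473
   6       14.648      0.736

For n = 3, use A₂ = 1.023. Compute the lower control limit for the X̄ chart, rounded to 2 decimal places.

X̄̄ = (14.569 + 14.826 + 14.500 + 14.333 + 14.824 + 14.648) / 6 = 87.7000 / 6 = 14.6167
R̄ = (0.604 + 0.368 + 0.521 + 0.240 + 0.473 + 0.736) / 6 = 2.9420 / 6 = 0.4903
LCL = X̄̄ − A₂·R̄ = 14.6167 − 1.023 × 0.4903 = 14.1151

14.12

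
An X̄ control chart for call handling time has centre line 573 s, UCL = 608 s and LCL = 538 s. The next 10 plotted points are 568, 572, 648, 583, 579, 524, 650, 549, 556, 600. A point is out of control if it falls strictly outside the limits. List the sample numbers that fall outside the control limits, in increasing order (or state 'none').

3, 6, 7

Compare each point to [538, 608]: sample 3 = 648 > UCL; sample 6 = 524 < LCL; sample 7 = 650 > UCL.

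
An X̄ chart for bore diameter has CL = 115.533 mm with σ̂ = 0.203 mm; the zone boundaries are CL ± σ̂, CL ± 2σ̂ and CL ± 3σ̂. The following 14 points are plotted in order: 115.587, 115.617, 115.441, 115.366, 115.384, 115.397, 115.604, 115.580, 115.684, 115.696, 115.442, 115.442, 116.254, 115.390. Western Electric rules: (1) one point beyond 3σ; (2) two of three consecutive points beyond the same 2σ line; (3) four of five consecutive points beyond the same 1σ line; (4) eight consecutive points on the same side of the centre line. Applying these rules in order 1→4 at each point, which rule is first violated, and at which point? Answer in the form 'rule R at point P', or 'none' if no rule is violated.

Zone of each point (C = within 1σ̂, B = 1σ̂–2σ̂, A = 2σ̂–3σ̂, * = beyond 3σ̂; sign = side of CL): 1:+C, 2:+C, 3:-C, 4:-C, 5:-C, 6:-C, 7:+C, 8:+C, 9:+C, 10:+C, 11:-C, 12:-C, 13:+*, 14:-C
Rule 1 (one point beyond the 3σ limits) is satisfied at point 13.

rule 1 at point 13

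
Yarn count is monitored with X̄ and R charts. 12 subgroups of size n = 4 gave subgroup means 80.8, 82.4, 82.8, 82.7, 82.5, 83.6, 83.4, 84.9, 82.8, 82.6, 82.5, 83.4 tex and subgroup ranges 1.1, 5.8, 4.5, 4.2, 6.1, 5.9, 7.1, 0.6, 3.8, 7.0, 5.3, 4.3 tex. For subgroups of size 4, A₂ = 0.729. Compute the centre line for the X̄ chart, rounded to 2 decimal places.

82.87

X̄̄ = (80.8 + 82.4 + 82.8 + 82.7 + 82.5 + 83.6 + 83.4 + 84.9 + 82.8 + 82.6 + 82.5 + 83.4) / 12 = 994.4000 / 12 = 82.8667
CL = X̄̄ = 82.8667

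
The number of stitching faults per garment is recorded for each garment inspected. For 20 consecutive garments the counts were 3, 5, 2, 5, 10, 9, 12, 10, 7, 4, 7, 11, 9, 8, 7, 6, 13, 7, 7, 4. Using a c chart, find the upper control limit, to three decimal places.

15.406

c̄ = (3 + 5 + 2 + 5 + 10 + 9 + 12 + 10 + 7 + 4 + 7 + 11 + 9 + 8 + 7 + 6 + 13 + 7 + 7 + 4) / 20 = 146 / 20 = 7.3000
UCL = c̄ + 3√c̄ = 7.3000 + 3 × √7.3000 = 7.3000 + 3 × 2.7019 = 15.4056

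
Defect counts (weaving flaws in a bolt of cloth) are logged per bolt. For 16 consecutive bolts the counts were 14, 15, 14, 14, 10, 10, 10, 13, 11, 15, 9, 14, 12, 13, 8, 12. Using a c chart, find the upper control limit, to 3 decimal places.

22.571

c̄ = (14 + 15 + 14 + 14 + 10 + 10 + 10 + 13 + 11 + 15 + 9 + 14 + 12 + 13 + 8 + 12) / 16 = 194 / 16 = 12.1250
UCL = c̄ + 3√c̄ = 12.1250 + 3 × √12.1250 = 12.1250 + 3 × 3.4821 = 22.5713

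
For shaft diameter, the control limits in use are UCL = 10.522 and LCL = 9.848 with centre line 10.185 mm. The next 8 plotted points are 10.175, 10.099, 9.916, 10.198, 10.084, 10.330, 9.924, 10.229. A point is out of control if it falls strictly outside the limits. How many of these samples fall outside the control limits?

0

All 8 points lie within [9.848, 10.522].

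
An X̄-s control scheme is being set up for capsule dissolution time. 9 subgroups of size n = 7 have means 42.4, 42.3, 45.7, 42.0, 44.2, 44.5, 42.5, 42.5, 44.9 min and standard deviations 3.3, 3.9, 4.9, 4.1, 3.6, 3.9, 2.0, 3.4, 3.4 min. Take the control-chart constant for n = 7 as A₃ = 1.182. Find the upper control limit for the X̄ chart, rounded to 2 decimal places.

47.71

X̄̄ = (42.4 + 42.3 + 45.7 + 42.0 + 44.2 + 44.5 + 42.5 + 42.5 + 44.9) / 9 = 43.4444
s̄ = (3.3 + 3.9 + 4.9 + 4.1 + 3.6 + 3.9 + 2.0 + 3.4 + 3.4) / 9 = 3.6111
UCL = X̄̄ + A₃·s̄ = 43.4444 + 1.182 × 3.6111 = 47.7128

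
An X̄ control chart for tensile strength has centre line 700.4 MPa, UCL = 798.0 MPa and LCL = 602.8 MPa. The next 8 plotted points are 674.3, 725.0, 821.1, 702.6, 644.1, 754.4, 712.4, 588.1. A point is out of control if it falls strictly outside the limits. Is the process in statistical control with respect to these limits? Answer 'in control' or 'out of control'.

out of control

Compare each point to [602.8, 798.0]: sample 3 = 821.1 > UCL; sample 8 = 588.1 < LCL.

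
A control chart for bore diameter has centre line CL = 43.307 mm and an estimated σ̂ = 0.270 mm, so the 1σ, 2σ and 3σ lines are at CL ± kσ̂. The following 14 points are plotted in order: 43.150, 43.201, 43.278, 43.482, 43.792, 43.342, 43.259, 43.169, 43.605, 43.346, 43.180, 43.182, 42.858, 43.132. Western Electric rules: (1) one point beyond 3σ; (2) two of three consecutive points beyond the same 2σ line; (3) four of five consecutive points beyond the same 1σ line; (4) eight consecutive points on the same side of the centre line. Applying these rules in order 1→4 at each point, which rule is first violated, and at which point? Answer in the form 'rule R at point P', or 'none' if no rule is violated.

none

Zone of each point (C = within 1σ̂, B = 1σ̂–2σ̂, A = 2σ̂–3σ̂, * = beyond 3σ̂; sign = side of CL): 1:-C, 2:-C, 3:-C, 4:+C, 5:+B, 6:+C, 7:-C, 8:-C, 9:+B, 10:+C, 11:-C, 12:-C, 13:-B, 14:-C
No rule fires across all 14 points.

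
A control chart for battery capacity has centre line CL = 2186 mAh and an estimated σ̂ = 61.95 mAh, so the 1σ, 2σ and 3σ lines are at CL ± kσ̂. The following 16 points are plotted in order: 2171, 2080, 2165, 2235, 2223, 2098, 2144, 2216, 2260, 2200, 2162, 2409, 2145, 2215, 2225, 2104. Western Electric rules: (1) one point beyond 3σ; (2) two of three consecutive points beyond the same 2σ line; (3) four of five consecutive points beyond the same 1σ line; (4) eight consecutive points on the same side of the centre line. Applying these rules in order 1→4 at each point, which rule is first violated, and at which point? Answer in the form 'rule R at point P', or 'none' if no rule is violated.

rule 1 at point 12

Zone of each point (C = within 1σ̂, B = 1σ̂–2σ̂, A = 2σ̂–3σ̂, * = beyond 3σ̂; sign = side of CL): 1:-C, 2:-B, 3:-C, 4:+C, 5:+C, 6:-B, 7:-C, 8:+C, 9:+B, 10:+C, 11:-C, 12:+*, 13:-C, 14:+C, 15:+C, 16:-B
Rule 1 (one point beyond the 3σ limits) is satisfied at point 12.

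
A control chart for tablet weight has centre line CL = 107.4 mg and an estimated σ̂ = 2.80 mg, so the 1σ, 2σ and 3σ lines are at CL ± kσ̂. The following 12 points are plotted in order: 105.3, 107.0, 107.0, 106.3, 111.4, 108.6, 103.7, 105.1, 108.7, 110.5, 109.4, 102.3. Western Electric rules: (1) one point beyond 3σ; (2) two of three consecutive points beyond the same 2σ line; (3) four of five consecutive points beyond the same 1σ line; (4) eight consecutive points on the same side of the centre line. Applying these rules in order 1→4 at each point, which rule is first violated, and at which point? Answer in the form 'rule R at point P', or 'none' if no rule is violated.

Zone of each point (C = within 1σ̂, B = 1σ̂–2σ̂, A = 2σ̂–3σ̂, * = beyond 3σ̂; sign = side of CL): 1:-C, 2:-C, 3:-C, 4:-C, 5:+B, 6:+C, 7:-B, 8:-C, 9:+C, 10:+B, 11:+C, 12:-B
No rule fires across all 12 points.

none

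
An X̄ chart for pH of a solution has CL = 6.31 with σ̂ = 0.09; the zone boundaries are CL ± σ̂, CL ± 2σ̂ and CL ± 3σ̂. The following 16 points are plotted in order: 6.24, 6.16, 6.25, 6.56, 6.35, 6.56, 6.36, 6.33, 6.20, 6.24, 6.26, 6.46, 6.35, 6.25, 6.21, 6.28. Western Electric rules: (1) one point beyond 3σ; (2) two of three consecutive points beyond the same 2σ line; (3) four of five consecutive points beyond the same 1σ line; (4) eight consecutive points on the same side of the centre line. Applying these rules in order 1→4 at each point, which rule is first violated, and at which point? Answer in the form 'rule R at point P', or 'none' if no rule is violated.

Zone of each point (C = within 1σ̂, B = 1σ̂–2σ̂, A = 2σ̂–3σ̂, * = beyond 3σ̂; sign = side of CL): 1:-C, 2:-B, 3:-C, 4:+A, 5:+C, 6:+A, 7:+C, 8:+C, 9:-B, 10:-C, 11:-C, 12:+B, 13:+C, 14:-C, 15:-B, 16:-C
Rule 2 (two of three consecutive points beyond the same 2σ limit) is satisfied at point 6.

rule 2 at point 6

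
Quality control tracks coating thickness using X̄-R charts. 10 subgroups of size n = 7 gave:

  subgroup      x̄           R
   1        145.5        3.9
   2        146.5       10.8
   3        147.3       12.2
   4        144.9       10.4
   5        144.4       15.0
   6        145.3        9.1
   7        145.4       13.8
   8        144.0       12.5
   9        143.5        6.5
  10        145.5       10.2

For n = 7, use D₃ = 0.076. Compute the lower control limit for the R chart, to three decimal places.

0.793

R̄ = (3.9 + 10.8 + 12.2 + 10.4 + 15.0 + 9.1 + 13.8 + 12.5 + 6.5 + 10.2) / 10 = 104.4000 / 10 = 10.4400
LCL_R = D₃·R̄ = 0.076 × 10.4400 = 0.7934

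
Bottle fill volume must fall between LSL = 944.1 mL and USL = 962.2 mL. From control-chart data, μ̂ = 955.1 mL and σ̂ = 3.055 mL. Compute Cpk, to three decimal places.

Cpu = (USL − μ̂) / (3σ̂) = (962.2 − 955.1) / (3 × 3.055) = 0.7747; Cpl = (μ̂ − LSL) / (3σ̂) = (955.1 − 944.1) / (3 × 3.055) = 1.2002; Cpk = min(Cpu, Cpl) = 0.7747

0.775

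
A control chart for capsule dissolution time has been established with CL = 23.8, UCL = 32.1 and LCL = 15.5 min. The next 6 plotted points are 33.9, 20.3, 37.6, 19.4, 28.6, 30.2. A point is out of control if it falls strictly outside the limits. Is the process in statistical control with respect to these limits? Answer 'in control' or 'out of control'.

out of control

Compare each point to [15.5, 32.1]: sample 1 = 33.9 > UCL; sample 3 = 37.6 > UCL.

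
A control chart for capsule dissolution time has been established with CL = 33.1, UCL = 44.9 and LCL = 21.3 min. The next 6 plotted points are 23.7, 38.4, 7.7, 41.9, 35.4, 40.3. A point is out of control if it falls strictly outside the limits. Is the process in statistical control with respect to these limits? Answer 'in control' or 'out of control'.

Compare each point to [21.3, 44.9]: sample 3 = 7.7 < LCL.

out of control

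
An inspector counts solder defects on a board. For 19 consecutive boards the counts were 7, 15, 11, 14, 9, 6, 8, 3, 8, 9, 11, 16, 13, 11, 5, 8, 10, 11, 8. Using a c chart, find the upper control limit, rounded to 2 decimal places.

18.94

c̄ = (7 + 15 + 11 + 14 + 9 + 6 + 8 + 3 + 8 + 9 + 11 + 16 + 13 + 11 + 5 + 8 + 10 + 11 + 8) / 19 = 183 / 19 = 9.6316
UCL = c̄ + 3√c̄ = 9.6316 + 3 × √9.6316 = 9.6316 + 3 × 3.1035 = 18.9420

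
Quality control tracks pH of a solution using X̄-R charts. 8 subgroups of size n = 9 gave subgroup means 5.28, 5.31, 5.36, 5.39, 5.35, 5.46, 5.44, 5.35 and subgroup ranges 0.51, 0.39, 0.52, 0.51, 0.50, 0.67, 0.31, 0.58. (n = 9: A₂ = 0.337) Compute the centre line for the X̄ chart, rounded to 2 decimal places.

5.37

X̄̄ = (5.28 + 5.31 + 5.36 + 5.39 + 5.35 + 5.46 + 5.44 + 5.35) / 8 = 42.9400 / 8 = 5.3675
CL = X̄̄ = 5.3675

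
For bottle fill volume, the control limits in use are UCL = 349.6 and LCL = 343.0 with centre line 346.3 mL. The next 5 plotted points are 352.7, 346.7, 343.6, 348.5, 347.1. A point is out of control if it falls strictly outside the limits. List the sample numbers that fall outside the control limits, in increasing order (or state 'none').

Compare each point to [343.0, 349.6]: sample 1 = 352.7 > UCL.

1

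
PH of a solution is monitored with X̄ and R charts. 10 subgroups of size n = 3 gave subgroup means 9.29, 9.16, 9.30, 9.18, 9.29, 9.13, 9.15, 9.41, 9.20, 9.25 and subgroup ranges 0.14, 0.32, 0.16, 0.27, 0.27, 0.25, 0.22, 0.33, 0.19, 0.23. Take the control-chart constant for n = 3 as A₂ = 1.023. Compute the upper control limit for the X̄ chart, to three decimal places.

X̄̄ = (9.29 + 9.16 + 9.30 + 9.18 + 9.29 + 9.13 + 9.15 + 9.41 + 9.20 + 9.25) / 10 = 92.3600 / 10 = 9.2360
R̄ = (0.14 + 0.32 + 0.16 + 0.27 + 0.27 + 0.25 + 0.22 + 0.33 + 0.19 + 0.23) / 10 = 2.3800 / 10 = 0.2380
UCL = X̄̄ + A₂·R̄ = 9.2360 + 1.023 × 0.2380 = 9.4795

9.479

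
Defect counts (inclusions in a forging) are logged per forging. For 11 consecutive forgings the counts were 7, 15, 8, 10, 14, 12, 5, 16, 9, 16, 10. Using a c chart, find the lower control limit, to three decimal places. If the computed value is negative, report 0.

c̄ = (7 + 15 + 8 + 10 + 14 + 12 + 5 + 16 + 9 + 16 + 10) / 11 = 122 / 11 = 11.0909
LCL = c̄ − 3√c̄ = 11.0909 − 3 × 3.3303 = 1.1000

1.100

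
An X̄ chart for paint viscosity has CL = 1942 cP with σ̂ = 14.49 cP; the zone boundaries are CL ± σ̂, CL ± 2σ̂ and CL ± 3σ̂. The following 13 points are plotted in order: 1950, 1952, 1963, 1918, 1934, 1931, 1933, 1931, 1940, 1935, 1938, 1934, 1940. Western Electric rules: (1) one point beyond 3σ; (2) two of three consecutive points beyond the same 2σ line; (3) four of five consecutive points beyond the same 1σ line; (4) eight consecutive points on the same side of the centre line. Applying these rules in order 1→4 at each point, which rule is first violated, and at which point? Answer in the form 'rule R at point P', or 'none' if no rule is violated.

rule 4 at point 11

Zone of each point (C = within 1σ̂, B = 1σ̂–2σ̂, A = 2σ̂–3σ̂, * = beyond 3σ̂; sign = side of CL): 1:+C, 2:+C, 3:+B, 4:-B, 5:-C, 6:-C, 7:-C, 8:-C, 9:-C, 10:-C, 11:-C, 12:-C, 13:-C
Rule 4 (eight consecutive points on the same side of the centre line) is satisfied at point 11.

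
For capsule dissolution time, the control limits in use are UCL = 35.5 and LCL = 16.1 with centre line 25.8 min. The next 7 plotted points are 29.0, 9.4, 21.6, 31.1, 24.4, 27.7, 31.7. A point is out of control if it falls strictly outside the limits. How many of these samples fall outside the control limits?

1

Compare each point to [16.1, 35.5]: sample 2 = 9.4 < LCL.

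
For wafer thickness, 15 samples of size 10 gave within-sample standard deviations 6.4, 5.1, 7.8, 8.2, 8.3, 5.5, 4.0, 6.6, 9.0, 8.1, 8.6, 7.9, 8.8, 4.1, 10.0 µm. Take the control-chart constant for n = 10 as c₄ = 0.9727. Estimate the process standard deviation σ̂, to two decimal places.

7.43

s̄ = (6.4 + 5.1 + 7.8 + 8.2 + 8.3 + 5.5 + 4.0 + 6.6 + 9.0 + 8.1 + 8.6 + 7.9 + 8.8 + 4.1 + 10.0) / 15 = 7.2267
σ̂ = s̄ / c₄ = 7.2267 / 0.9727 = 7.4295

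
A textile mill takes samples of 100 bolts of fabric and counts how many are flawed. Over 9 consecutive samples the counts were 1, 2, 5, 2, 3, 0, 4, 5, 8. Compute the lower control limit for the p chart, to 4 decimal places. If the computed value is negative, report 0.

0.0000

p̄ = Σdᵢ / (k·n) = 30 / (9 × 100) = 0.03333
LCL = p̄ − 3·√(p̄(1−p̄)/n) = 0.03333 − 3 × 0.01795 = -0.02052 → 0 (negative, so LCL = 0)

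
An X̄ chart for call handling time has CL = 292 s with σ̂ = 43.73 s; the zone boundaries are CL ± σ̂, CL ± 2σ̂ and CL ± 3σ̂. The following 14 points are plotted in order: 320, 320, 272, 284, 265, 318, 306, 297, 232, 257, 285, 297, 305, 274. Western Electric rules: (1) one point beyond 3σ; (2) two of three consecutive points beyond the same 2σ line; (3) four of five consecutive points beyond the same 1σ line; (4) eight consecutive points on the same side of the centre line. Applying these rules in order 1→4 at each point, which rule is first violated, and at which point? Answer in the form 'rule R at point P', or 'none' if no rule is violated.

Zone of each point (C = within 1σ̂, B = 1σ̂–2σ̂, A = 2σ̂–3σ̂, * = beyond 3σ̂; sign = side of CL): 1:+C, 2:+C, 3:-C, 4:-C, 5:-C, 6:+C, 7:+C, 8:+C, 9:-B, 10:-C, 11:-C, 12:+C, 13:+C, 14:-C
No rule fires across all 14 points.

none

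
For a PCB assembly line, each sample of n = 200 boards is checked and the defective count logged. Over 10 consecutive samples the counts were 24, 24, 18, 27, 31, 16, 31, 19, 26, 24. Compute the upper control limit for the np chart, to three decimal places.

37.787

p̄ = Σdᵢ / (k·n) = 240 / (10 × 200) = 0.12000
UCL = np̄ + 3·√(np̄(1−p̄)) = 24.0000 + 3 × √(24.0000×0.88000) = 24.0000 + 3 × 4.5957 = 37.7870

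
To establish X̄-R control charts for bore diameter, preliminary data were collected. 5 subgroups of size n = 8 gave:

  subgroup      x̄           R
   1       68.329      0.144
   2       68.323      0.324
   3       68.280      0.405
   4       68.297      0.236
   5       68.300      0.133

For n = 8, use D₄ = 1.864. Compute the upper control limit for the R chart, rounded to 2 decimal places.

0.46

R̄ = (0.144 + 0.324 + 0.405 + 0.236 + 0.133) / 5 = 1.2420 / 5 = 0.2484
UCL_R = D₄·R̄ = 1.864 × 0.2484 = 0.4630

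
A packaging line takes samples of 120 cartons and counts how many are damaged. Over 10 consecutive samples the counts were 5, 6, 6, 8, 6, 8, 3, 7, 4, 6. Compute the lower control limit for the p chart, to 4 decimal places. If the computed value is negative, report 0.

p̄ = Σdᵢ / (k·n) = 59 / (10 × 120) = 0.04917
LCL = p̄ − 3·√(p̄(1−p̄)/n) = 0.04917 − 3 × 0.01974 = -0.01005 → 0 (negative, so LCL = 0)

0.0000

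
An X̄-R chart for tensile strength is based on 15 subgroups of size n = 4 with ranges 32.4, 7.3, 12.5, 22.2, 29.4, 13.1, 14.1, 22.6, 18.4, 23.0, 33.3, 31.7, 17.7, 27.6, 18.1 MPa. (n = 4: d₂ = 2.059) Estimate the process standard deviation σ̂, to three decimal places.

R̄ = (32.4 + 7.3 + 12.5 + 22.2 + 29.4 + 13.1 + 14.1 + 22.6 + 18.4 + 23.0 + 33.3 + 31.7 + 17.7 + 27.6 + 18.1) / 15 = 21.5600
σ̂ = R̄ / d₂ = 21.5600 / 2.059 = 10.4711

10.471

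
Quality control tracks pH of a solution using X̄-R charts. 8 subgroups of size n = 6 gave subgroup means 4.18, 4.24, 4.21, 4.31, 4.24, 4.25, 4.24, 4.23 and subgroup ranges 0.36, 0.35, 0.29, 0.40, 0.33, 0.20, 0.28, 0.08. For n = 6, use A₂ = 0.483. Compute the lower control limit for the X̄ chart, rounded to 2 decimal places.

4.10

X̄̄ = (4.18 + 4.24 + 4.21 + 4.31 + 4.24 + 4.25 + 4.24 + 4.23) / 8 = 33.9000 / 8 = 4.2375
R̄ = (0.36 + 0.35 + 0.29 + 0.40 + 0.33 + 0.20 + 0.28 + 0.08) / 8 = 2.2900 / 8 = 0.2863
LCL = X̄̄ − A₂·R̄ = 4.2375 − 0.483 × 0.2863 = 4.0992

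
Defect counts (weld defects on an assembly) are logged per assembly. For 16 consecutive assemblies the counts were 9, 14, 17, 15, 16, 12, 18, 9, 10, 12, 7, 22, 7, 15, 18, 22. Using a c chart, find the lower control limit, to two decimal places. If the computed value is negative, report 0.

2.74

c̄ = (9 + 14 + 17 + 15 + 16 + 12 + 18 + 9 + 10 + 12 + 7 + 22 + 7 + 15 + 18 + 22) / 16 = 223 / 16 = 13.9375
LCL = c̄ − 3√c̄ = 13.9375 − 3 × 3.7333 = 2.7376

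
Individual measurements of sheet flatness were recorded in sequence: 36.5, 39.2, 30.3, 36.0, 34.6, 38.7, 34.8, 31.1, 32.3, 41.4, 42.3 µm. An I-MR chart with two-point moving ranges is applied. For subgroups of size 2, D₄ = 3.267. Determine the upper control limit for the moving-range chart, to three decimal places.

13.591

Moving ranges: 2.7, 8.9, 5.7, 1.4, 4.1, 3.9, 3.7, 1.2, 9.1, 0.9; M̄R̄ = 41.6000 / 10 = 4.1600
UCL_MR = D₄·M̄R̄ = 3.267 × 4.1600 = 13.5907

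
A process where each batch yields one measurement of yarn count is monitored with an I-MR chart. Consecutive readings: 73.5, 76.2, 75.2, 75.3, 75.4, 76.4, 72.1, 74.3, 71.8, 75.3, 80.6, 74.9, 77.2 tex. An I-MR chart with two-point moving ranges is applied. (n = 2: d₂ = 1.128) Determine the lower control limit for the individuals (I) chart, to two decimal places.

68.44

X̄ = (73.5 + 76.2 + 75.2 + 75.3 + 75.4 + 76.4 + 72.1 + 74.3 + 71.8 + 75.3 + 80.6 + 74.9 + 77.2) / 13 = 75.2462
Moving ranges: 2.7, 1.0, 0.1, 0.1, 1.0, 4.3, 2.2, 2.5, 3.5, 5.3, 5.7, 2.3; M̄R̄ = 30.7000 / 12 = 2.5583
LCL = X̄ − 3·M̄R̄/d₂ = 75.2462 − 3 × 2.5583 / 1.128 = 68.4421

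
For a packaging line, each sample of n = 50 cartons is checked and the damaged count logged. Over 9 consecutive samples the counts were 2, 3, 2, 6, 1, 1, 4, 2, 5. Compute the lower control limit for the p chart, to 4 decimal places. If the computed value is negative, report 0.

0.0000

p̄ = Σdᵢ / (k·n) = 26 / (9 × 50) = 0.05778
LCL = p̄ − 3·√(p̄(1−p̄)/n) = 0.05778 − 3 × 0.03300 = -0.04121 → 0 (negative, so LCL = 0)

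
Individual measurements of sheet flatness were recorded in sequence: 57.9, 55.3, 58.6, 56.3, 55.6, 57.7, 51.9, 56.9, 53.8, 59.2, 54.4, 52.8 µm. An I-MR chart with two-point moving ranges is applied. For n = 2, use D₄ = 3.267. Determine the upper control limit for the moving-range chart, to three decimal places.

10.900

Moving ranges: 2.6, 3.3, 2.3, 0.7, 2.1, 5.8, 5.0, 3.1, 5.4, 4.8, 1.6; M̄R̄ = 36.7000 / 11 = 3.3364
UCL_MR = D₄·M̄R̄ = 3.267 × 3.3364 = 10.8999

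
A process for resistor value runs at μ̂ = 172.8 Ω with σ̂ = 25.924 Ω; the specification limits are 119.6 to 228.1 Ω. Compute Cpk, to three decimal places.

0.684

Cpu = (USL − μ̂) / (3σ̂) = (228.1 − 172.8) / (3 × 25.924) = 0.7111; Cpl = (μ̂ − LSL) / (3σ̂) = (172.8 − 119.6) / (3 × 25.924) = 0.6841; Cpk = min(Cpu, Cpl) = 0.6841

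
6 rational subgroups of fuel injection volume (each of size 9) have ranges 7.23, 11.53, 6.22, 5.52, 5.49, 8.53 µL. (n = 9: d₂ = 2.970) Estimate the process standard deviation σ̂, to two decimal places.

R̄ = (7.23 + 11.53 + 6.22 + 5.52 + 5.49 + 8.53) / 6 = 7.4200
σ̂ = R̄ / d₂ = 7.4200 / 2.970 = 2.4983

2.50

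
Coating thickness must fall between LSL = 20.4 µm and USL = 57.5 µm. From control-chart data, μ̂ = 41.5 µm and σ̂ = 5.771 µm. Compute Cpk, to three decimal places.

Cpu = (USL − μ̂) / (3σ̂) = (57.5 − 41.5) / (3 × 5.771) = 0.9242; Cpl = (μ̂ − LSL) / (3σ̂) = (41.5 − 20.4) / (3 × 5.771) = 1.2187; Cpk = min(Cpu, Cpl) = 0.9242

0.924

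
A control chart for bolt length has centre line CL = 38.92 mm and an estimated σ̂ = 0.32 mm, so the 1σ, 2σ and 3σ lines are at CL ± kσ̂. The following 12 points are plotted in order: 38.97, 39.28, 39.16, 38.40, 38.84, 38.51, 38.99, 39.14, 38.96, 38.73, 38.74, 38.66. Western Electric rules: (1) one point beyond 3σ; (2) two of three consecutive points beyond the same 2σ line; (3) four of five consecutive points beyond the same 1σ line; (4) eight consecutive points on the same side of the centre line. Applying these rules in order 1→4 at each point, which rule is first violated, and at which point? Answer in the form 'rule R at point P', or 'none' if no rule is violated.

none

Zone of each point (C = within 1σ̂, B = 1σ̂–2σ̂, A = 2σ̂–3σ̂, * = beyond 3σ̂; sign = side of CL): 1:+C, 2:+B, 3:+C, 4:-B, 5:-C, 6:-B, 7:+C, 8:+C, 9:+C, 10:-C, 11:-C, 12:-C
No rule fires across all 12 points.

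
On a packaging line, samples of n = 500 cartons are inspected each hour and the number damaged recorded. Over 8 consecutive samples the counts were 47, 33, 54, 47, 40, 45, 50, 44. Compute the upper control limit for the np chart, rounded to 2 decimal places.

p̄ = Σdᵢ / (k·n) = 360 / (8 × 500) = 0.09000
UCL = np̄ + 3·√(np̄(1−p̄)) = 45.0000 + 3 × √(45.0000×0.91000) = 45.0000 + 3 × 6.3992 = 64.1977

64.20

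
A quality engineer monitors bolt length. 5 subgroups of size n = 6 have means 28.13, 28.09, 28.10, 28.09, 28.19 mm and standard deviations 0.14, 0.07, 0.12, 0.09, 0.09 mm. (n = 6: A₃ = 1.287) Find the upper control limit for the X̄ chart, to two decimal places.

X̄̄ = (28.13 + 28.09 + 28.10 + 28.09 + 28.19) / 5 = 28.1200
s̄ = (0.14 + 0.07 + 0.12 + 0.09 + 0.09) / 5 = 0.1020
UCL = X̄̄ + A₃·s̄ = 28.1200 + 1.287 × 0.1020 = 28.2513

28.25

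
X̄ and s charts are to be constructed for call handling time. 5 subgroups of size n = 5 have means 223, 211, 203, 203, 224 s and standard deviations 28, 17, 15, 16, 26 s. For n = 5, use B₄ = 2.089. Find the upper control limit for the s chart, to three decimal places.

42.616

s̄ = (28 + 17 + 15 + 16 + 26) / 5 = 20.4000
UCL_s = B₄·s̄ = 2.089 × 20.4000 = 42.6156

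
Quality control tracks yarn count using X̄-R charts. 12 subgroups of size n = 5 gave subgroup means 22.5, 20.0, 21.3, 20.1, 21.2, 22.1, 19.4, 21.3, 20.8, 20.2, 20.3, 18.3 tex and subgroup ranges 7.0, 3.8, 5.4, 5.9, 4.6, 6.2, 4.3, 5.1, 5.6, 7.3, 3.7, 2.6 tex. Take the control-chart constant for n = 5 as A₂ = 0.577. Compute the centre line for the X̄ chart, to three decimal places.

X̄̄ = (22.5 + 20.0 + 21.3 + 20.1 + 21.2 + 22.1 + 19.4 + 21.3 + 20.8 + 20.2 + 20.3 + 18.3) / 12 = 247.5000 / 12 = 20.6250
CL = X̄̄ = 20.6250

20.625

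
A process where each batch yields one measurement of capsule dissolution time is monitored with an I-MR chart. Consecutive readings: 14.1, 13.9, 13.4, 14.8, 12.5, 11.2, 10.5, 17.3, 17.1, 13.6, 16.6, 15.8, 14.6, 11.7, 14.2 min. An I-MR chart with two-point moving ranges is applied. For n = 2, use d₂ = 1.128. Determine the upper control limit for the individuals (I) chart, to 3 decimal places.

19.273

X̄ = (14.1 + 13.9 + 13.4 + 14.8 + 12.5 + 11.2 + 10.5 + 17.3 + 17.1 + 13.6 + 16.6 + 15.8 + 14.6 + 11.7 + 14.2) / 15 = 14.0867
Moving ranges: 0.2, 0.5, 1.4, 2.3, 1.3, 0.7, 6.8, 0.2, 3.5, 3.0, 0.8, 1.2, 2.9, 2.5; M̄R̄ = 27.3000 / 14 = 1.9500
UCL = X̄ + 3·M̄R̄/d₂ = 14.0867 + 3 × 1.9500 / 1.128 = 19.2728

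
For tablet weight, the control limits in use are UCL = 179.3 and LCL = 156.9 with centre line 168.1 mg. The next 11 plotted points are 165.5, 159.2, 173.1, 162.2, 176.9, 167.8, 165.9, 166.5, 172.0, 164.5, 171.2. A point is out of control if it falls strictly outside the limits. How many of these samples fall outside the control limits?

0

All 11 points lie within [156.9, 179.3].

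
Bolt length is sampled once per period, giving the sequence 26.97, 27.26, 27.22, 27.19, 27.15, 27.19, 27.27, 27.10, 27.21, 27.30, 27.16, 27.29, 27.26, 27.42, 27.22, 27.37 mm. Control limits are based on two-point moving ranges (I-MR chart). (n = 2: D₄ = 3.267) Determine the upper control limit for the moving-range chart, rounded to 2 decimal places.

Moving ranges: 0.29, 0.04, 0.03, 0.04, 0.04, 0.08, 0.17, 0.11, 0.09, 0.14, 0.13, 0.03, 0.16, 0.20, 0.15; M̄R̄ = 1.7000 / 15 = 0.1133
UCL_MR = D₄·M̄R̄ = 3.267 × 0.1133 = 0.3703

0.37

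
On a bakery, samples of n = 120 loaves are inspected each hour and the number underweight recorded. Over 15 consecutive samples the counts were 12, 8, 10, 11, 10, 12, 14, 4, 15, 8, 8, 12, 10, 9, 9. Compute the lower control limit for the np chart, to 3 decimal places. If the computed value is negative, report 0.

p̄ = Σdᵢ / (k·n) = 152 / (15 × 120) = 0.08444
LCL = np̄ − 3·√(np̄(1−p̄)) = 10.1333 − 3 × 3.0459 = 0.9956

0.996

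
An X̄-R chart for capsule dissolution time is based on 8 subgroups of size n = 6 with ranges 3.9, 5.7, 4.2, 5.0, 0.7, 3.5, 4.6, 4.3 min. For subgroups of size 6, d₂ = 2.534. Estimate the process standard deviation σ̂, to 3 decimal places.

1.574

R̄ = (3.9 + 5.7 + 4.2 + 5.0 + 0.7 + 3.5 + 4.6 + 4.3) / 8 = 3.9875
σ̂ = R̄ / d₂ = 3.9875 / 2.534 = 1.5736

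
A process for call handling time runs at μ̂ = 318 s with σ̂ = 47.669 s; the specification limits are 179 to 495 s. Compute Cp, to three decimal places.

1.105

Cp = (USL − LSL) / (6σ̂) = (495 − 179) / (6 × 47.669) = 316.0000 / 286.0140 = 1.1048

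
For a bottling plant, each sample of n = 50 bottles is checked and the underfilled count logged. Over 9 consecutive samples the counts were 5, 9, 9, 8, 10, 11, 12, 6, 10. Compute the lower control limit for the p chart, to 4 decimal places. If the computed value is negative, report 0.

0.0156

p̄ = Σdᵢ / (k·n) = 80 / (9 × 50) = 0.17778
LCL = p̄ − 3·√(p̄(1−p̄)/n) = 0.17778 − 3 × 0.05407 = 0.01557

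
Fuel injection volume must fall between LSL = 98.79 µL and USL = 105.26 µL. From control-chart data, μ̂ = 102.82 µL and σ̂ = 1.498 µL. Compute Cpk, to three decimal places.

Cpu = (USL − μ̂) / (3σ̂) = (105.26 − 102.82) / (3 × 1.498) = 0.5429; Cpl = (μ̂ − LSL) / (3σ̂) = (102.82 − 98.79) / (3 × 1.498) = 0.8968; Cpk = min(Cpu, Cpl) = 0.5429

0.543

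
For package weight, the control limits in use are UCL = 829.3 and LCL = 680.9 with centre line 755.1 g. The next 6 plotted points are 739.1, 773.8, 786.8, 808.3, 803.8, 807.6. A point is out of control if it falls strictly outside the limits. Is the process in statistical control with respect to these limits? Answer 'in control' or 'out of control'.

in control

All 6 points lie within [680.9, 829.3].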